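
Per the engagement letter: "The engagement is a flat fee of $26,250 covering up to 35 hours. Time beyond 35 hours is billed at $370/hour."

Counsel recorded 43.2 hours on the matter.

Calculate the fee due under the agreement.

$29,284.00

Flat fee: $26,250.00
Excess hours: 43.2 − 35 = 8.2
Overrun: 8.2 × $370 = $3,034.00
Total: $26,250.00 + $3,034.00 = $29,284.00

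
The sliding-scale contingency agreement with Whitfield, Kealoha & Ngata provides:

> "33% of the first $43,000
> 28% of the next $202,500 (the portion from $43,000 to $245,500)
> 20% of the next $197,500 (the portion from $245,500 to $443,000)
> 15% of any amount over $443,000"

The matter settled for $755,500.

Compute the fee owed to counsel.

First $43,000 at 33% = $14,190.00
Next $202,500 at 28% = $56,700.00
Next $197,500 at 20% = $39,500.00
Remaining $312,500 at 15% = $46,875.00
Fee: $14,190.00 + $56,700.00 + $39,500.00 + $46,875.00 = $157,265.00

$157,265.00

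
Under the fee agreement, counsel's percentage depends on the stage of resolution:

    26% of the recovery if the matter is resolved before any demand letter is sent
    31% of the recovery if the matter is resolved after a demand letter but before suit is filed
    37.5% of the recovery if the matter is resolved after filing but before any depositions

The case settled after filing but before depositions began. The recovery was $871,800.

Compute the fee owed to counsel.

$326,925.00

The matter settled after filing but before depositions began, so the 37.5% rate applies.
$871,800 × 37.5% = $326,925.00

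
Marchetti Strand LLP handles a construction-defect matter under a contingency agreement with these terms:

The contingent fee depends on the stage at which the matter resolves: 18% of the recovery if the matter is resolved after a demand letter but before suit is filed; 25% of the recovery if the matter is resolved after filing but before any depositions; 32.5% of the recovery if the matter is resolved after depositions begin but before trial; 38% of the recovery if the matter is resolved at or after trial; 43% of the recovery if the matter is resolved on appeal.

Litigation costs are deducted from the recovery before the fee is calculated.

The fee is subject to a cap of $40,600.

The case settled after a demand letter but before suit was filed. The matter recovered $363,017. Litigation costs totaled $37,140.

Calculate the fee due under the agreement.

Fee base (net of costs): $363,017 − $37,140 = $325,877
The matter settled after a demand letter but before suit was filed, so the 18% rate applies.
$325,877 × 18% = $58,657.86
$58,657.86 exceeds the $40,600 cap, so the fee is capped at $40,600.00.

$40,600.00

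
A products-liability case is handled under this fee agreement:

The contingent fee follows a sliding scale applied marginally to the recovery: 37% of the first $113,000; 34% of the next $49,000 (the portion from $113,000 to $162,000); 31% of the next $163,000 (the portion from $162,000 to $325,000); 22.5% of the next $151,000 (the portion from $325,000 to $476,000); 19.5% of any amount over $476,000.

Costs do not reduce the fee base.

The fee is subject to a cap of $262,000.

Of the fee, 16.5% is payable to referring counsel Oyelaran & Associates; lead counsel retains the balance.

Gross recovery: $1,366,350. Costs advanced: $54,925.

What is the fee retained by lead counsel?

$218,770.00

Fee base is the gross recovery, $1,366,350; costs are reimbursed separately.
First $113,000 at 37% = $41,810.00
Next $49,000 at 34% = $16,660.00
Next $163,000 at 31% = $50,530.00
Next $151,000 at 22.5% = $33,975.00
Remaining $890,350 at 19.5% = $173,618.25
Fee: $41,810.00 + $16,660.00 + $50,530.00 + $33,975.00 + $173,618.25 = $316,593.25
$316,593.25 exceeds the $262,000 cap, so the fee is capped at $262,000.00.
Referral share: 16.5% of $262,000.00 = $43,230.00; lead counsel retains $262,000.00 − $43,230.00 = $218,770.00.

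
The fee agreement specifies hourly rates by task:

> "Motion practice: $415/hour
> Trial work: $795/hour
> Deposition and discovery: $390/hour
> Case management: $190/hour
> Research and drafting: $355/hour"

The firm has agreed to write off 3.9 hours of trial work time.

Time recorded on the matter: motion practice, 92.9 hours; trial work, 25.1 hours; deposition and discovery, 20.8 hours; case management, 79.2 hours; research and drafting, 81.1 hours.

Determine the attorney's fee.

Motion practice: 92.9 × $415 = $38,553.50
Trial work: 25.1 × $795 = $19,954.50
Deposition and discovery: 20.8 × $390 = $8,112.00
Case management: 79.2 × $190 = $15,048.00
Research and drafting: 81.1 × $355 = $28,790.50
Subtotal: $110,458.50
Write-off: 3.9 × $795 = $3,100.50
Total: $110,458.50 − $3,100.50 = $107,358.00

$107,358.00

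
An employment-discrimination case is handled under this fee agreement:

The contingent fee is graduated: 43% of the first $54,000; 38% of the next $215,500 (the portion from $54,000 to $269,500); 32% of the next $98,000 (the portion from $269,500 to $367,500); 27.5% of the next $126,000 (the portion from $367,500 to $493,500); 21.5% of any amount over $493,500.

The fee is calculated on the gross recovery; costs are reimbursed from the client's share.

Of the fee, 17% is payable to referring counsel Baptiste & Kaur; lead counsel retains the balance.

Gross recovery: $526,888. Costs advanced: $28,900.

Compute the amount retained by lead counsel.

$147,987.69

Fee base is the gross recovery, $526,888; costs are reimbursed separately.
First $54,000 at 43% = $23,220.00
Next $215,500 at 38% = $81,890.00
Next $98,000 at 32% = $31,360.00
Next $126,000 at 27.5% = $34,650.00
Remaining $33,388 at 21.5% = $7,178.42
Fee: $23,220.00 + $81,890.00 + $31,360.00 + $34,650.00 + $7,178.42 = $178,298.42
Referral share: 17% of $178,298.42 = $30,310.73; lead counsel retains $178,298.42 − $30,310.73 = $147,987.69.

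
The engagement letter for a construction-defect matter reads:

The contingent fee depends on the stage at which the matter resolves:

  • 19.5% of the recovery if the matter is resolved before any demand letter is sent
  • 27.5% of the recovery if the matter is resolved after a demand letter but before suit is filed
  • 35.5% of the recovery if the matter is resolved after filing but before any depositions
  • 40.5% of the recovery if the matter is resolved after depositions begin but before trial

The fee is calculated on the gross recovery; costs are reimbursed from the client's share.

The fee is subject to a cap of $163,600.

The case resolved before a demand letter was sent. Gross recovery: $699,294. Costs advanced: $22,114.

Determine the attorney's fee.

$136,362.33

Fee base is the gross recovery, $699,294; costs are reimbursed separately.
The matter resolved before a demand letter was sent, so the 19.5% rate applies.
$699,294 × 19.5% = $136,362.33
$136,362.33 is under the $163,600 cap.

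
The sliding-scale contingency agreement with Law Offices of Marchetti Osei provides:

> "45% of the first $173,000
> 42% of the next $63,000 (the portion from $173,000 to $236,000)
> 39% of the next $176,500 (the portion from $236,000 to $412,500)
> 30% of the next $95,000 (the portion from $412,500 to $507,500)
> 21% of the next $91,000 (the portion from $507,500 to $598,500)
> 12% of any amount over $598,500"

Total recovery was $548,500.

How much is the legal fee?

$210,255.00

First $173,000 at 45% = $77,850.00
Next $63,000 at 42% = $26,460.00
Next $176,500 at 39% = $68,835.00
Next $95,000 at 30% = $28,500.00
Remaining $41,000 at 21% = $8,610.00
Fee: $77,850.00 + $26,460.00 + $68,835.00 + $28,500.00 + $8,610.00 = $210,255.00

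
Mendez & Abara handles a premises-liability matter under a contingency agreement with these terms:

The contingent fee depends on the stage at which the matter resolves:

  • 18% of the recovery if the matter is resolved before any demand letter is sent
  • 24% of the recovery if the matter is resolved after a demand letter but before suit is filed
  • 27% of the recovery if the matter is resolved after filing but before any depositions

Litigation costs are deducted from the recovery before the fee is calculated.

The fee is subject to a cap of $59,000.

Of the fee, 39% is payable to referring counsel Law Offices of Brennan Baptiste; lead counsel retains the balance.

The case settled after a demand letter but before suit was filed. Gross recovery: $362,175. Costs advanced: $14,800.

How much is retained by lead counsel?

Fee base (net of costs): $362,175 − $14,800 = $347,375
The matter settled after a demand letter but before suit was filed, so the 24% rate applies.
$347,375 × 24% = $83,370.00
$83,370.00 exceeds the $59,000 cap, so the fee is capped at $59,000.00.
Referral share: 39% of $59,000.00 = $23,010.00; lead counsel retains $59,000.00 − $23,010.00 = $35,990.00.

$35,990.00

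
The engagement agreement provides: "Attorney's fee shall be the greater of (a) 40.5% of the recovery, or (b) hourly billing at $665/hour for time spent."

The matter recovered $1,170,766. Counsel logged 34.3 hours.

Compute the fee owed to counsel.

(a) 40.5% of $1,170,766 = $474,160.23
(b) 34.3 × $665 = $22,809.50
The greater is (a): $474,160.23.

$474,160.23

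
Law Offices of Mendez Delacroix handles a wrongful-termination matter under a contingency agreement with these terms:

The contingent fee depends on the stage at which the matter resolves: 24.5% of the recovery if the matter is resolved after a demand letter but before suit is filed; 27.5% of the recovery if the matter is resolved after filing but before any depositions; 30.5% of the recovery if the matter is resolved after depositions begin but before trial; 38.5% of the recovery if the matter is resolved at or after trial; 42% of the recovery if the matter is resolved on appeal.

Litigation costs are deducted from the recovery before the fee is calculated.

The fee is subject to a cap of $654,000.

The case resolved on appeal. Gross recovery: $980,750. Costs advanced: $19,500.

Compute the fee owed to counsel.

$403,725.00

Fee base (net of costs): $980,750 − $19,500 = $961,250
The matter resolved on appeal, so the 42% rate applies.
$961,250 × 42% = $403,725.00
$403,725.00 is under the $654,000 cap.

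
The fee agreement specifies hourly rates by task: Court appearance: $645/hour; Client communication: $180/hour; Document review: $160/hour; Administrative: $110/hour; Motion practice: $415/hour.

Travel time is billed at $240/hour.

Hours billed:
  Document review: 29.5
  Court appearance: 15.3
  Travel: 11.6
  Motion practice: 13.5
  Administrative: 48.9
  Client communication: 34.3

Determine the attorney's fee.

Court appearance: 15.3 × $645 = $9,868.50
Client communication: 34.3 × $180 = $6,174.00
Document review: 29.5 × $160 = $4,720.00
Administrative: 48.9 × $110 = $5,379.00
Motion practice: 13.5 × $415 = $5,602.50
Subtotal: $9,868.50 + $6,174.00 + $4,720.00 + $5,379.00 + $5,602.50 = $31,744.00
Travel: 11.6 × $240 = $2,784.00
Total: $31,744.00 + $2,784.00 = $34,528.00

$34,528.00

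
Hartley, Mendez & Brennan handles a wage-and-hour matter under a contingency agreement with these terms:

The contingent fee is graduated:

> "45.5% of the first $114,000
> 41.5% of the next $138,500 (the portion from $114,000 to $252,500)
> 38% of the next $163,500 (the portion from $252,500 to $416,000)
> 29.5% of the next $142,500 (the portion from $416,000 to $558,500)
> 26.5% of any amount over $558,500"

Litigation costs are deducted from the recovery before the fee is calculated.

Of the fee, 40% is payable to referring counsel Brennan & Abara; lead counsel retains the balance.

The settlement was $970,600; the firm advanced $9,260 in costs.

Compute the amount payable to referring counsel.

Fee base (net of costs): $970,600 − $9,260 = $961,340
First $114,000 at 45.5% = $51,870.00
Next $138,500 at 41.5% = $57,477.50
Next $163,500 at 38% = $62,130.00
Next $142,500 at 29.5% = $42,037.50
Remaining $402,840 at 26.5% = $106,752.60
Fee: $51,870.00 + $57,477.50 + $62,130.00 + $42,037.50 + $106,752.60 = $320,267.60
Referral share: 40% of $320,267.60 = $128,107.04; lead counsel retains $320,267.60 − $128,107.04 = $192,160.56.

$128,107.04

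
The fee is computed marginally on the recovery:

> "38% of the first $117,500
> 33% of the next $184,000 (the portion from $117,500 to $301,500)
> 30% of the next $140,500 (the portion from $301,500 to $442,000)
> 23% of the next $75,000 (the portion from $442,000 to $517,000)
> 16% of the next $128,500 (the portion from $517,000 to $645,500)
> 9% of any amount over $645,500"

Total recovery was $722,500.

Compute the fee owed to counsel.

$192,260.00

First $117,500 at 38% = $44,650.00
Next $184,000 at 33% = $60,720.00
Next $140,500 at 30% = $42,150.00
Next $75,000 at 23% = $17,250.00
Next $128,500 at 16% = $20,560.00
Remaining $77,000 at 9% = $6,930.00
Fee: $44,650.00 + $60,720.00 + $42,150.00 + $17,250.00 + $20,560.00 + $6,930.00 = $192,260.00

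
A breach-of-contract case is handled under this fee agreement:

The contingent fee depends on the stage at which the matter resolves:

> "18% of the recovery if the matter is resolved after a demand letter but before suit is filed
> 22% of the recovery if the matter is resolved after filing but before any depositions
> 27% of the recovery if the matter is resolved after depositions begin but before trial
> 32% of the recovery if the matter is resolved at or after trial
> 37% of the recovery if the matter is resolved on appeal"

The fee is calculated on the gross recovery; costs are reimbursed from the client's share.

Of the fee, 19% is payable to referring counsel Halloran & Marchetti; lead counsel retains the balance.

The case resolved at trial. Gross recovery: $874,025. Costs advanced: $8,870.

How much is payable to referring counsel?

Fee base is the gross recovery, $874,025; costs are reimbursed separately.
The matter resolved at trial, so the 32% rate applies.
$874,025 × 32% = $279,688.00
Referral share: 19% of $279,688.00 = $53,140.72; lead counsel retains $279,688.00 − $53,140.72 = $226,547.28.

$53,140.72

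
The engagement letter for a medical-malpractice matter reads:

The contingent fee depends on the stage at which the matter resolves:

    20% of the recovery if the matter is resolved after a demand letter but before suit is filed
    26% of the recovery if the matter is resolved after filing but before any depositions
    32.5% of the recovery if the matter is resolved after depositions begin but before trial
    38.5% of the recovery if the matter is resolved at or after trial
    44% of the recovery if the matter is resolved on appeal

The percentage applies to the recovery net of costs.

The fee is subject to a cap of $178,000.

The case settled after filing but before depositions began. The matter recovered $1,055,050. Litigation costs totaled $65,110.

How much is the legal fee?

Fee base (net of costs): $1,055,050 − $65,110 = $989,940
The matter settled after filing but before depositions began, so the 26% rate applies.
$989,940 × 26% = $257,384.40
$257,384.40 exceeds the $178,000 cap, so the fee is capped at $178,000.00.

$178,000.00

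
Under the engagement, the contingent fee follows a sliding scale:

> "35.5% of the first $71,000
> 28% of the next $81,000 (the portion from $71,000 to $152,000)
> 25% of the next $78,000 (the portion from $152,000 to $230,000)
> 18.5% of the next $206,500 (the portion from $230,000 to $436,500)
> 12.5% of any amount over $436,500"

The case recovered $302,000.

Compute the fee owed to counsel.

First $71,000 at 35.5% = $25,205.00
Next $81,000 at 28% = $22,680.00
Next $78,000 at 25% = $19,500.00
Remaining $72,000 at 18.5% = $13,320.00
Fee: $25,205.00 + $22,680.00 + $19,500.00 + $13,320.00 = $80,705.00

$80,705.00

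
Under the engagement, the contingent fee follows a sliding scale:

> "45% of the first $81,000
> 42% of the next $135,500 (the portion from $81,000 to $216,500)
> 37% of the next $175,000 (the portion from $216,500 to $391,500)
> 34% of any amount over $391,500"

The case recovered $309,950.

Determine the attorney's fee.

$127,936.50

First $81,000 at 45% = $36,450.00
Next $135,500 at 42% = $56,910.00
Remaining $93,450 at 37% = $34,576.50
Fee: $36,450.00 + $56,910.00 + $34,576.50 = $127,936.50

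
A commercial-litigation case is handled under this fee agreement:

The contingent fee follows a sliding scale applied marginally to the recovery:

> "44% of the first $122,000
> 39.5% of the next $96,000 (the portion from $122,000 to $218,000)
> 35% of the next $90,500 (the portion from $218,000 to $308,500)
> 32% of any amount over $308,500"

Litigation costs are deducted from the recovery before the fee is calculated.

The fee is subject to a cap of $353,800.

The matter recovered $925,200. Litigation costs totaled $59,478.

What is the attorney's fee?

Fee base (net of costs): $925,200 − $59,478 = $865,722
First $122,000 at 44% = $53,680.00
Next $96,000 at 39.5% = $37,920.00
Next $90,500 at 35% = $31,675.00
Remaining $557,222 at 32% = $178,311.04
Fee: $53,680.00 + $37,920.00 + $31,675.00 + $178,311.04 = $301,586.04
$301,586.04 is under the $353,800 cap.

$301,586.04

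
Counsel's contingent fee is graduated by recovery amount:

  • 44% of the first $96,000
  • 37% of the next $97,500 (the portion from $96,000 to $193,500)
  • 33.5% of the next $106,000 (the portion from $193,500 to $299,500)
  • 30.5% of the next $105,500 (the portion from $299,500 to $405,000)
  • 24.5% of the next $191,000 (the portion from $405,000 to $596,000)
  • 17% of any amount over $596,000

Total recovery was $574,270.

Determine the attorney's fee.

First $96,000 at 44% = $42,240.00
Next $97,500 at 37% = $36,075.00
Next $106,000 at 33.5% = $35,510.00
Next $105,500 at 30.5% = $32,177.50
Remaining $169,270 at 24.5% = $41,471.15
Fee: $42,240.00 + $36,075.00 + $35,510.00 + $32,177.50 + $41,471.15 = $187,473.65

$187,473.65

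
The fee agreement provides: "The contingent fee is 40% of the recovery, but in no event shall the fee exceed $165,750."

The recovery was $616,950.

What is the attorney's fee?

40% of $616,950 = $246,780.00
That exceeds the $165,750 cap, so the fee is capped at $165,750.

$165,750.00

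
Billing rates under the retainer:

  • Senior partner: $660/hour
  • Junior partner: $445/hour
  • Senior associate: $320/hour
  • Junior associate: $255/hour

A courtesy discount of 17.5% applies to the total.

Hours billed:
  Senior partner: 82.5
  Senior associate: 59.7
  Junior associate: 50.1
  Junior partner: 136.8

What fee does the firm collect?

Senior partner: 82.5 × $660 = $54,450.00
Junior partner: 136.8 × $445 = $60,876.00
Senior associate: 59.7 × $320 = $19,104.00
Junior associate: 50.1 × $255 = $12,775.50
Subtotal: $147,205.50
Less 17.5% discount: −$25,760.96
Total: $147,205.50 − $25,760.96 = $121,444.54

$121,444.54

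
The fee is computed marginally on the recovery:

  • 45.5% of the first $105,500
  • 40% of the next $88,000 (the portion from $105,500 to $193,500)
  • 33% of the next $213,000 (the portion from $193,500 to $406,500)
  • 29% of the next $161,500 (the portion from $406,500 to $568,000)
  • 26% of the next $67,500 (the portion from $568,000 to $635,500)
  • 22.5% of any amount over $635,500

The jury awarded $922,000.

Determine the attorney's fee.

First $105,500 at 45.5% = $48,002.50
Next $88,000 at 40% = $35,200.00
Next $213,000 at 33% = $70,290.00
Next $161,500 at 29% = $46,835.00
Next $67,500 at 26% = $17,550.00
Remaining $286,500 at 22.5% = $64,462.50
Fee: $48,002.50 + $35,200.00 + $70,290.00 + $46,835.00 + $17,550.00 + $64,462.50 = $282,340.00

$282,340.00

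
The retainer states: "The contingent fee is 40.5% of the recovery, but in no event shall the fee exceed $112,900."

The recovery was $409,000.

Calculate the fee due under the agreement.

$112,900.00

40.5% of $409,000 = $165,645.00
That exceeds the $112,900 cap, so the fee is capped at $112,900.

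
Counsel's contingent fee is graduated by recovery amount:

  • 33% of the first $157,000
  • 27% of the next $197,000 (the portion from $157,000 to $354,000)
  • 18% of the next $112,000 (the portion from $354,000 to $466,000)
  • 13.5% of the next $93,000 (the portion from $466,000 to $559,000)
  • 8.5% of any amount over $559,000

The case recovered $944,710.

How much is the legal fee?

First $157,000 at 33% = $51,810.00
Next $197,000 at 27% = $53,190.00
Next $112,000 at 18% = $20,160.00
Next $93,000 at 13.5% = $12,555.00
Remaining $385,710 at 8.5% = $32,785.35
Fee: $51,810.00 + $53,190.00 + $20,160.00 + $12,555.00 + $32,785.35 = $170,500.35

$170,500.35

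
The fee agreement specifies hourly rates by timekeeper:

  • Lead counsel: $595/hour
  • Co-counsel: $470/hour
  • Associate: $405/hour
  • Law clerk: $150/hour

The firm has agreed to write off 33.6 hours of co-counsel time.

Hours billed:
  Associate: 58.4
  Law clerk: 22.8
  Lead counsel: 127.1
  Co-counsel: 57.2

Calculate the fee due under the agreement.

$113,788.50

Lead counsel: 127.1 × $595 = $75,624.50
Co-counsel: 57.2 × $470 = $26,884.00
Associate: 58.4 × $405 = $23,652.00
Law clerk: 22.8 × $150 = $3,420.00
Subtotal: $129,580.50
Write-off: 33.6 × $470 = $15,792.00
Total: $129,580.50 − $15,792.00 = $113,788.50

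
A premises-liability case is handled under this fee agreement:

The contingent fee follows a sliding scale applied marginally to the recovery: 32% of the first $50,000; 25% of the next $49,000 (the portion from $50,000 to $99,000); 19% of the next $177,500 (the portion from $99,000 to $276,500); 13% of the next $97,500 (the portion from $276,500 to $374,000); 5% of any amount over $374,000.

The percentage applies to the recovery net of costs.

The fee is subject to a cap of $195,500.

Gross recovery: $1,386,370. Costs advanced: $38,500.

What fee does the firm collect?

$123,343.50

Fee base (net of costs): $1,386,370 − $38,500 = $1,347,870
First $50,000 at 32% = $16,000.00
Next $49,000 at 25% = $12,250.00
Next $177,500 at 19% = $33,725.00
Next $97,500 at 13% = $12,675.00
Remaining $973,870 at 5% = $48,693.50
Fee: $16,000.00 + $12,250.00 + $33,725.00 + $12,675.00 + $48,693.50 = $123,343.50
$123,343.50 is under the $195,500 cap.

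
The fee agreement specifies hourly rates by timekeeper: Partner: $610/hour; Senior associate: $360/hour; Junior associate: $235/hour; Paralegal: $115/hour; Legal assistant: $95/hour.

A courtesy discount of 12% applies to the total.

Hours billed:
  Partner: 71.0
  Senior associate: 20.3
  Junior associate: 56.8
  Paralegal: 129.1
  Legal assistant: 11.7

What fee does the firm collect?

$70,333.12

Partner: 71.0 × $610 = $43,310.00
Senior associate: 20.3 × $360 = $7,308.00
Junior associate: 56.8 × $235 = $13,348.00
Paralegal: 129.1 × $115 = $14,846.50
Legal assistant: 11.7 × $95 = $1,111.50
Subtotal: $79,924.00
Less 12% discount: −$9,590.88
Total: $79,924.00 − $9,590.88 = $70,333.12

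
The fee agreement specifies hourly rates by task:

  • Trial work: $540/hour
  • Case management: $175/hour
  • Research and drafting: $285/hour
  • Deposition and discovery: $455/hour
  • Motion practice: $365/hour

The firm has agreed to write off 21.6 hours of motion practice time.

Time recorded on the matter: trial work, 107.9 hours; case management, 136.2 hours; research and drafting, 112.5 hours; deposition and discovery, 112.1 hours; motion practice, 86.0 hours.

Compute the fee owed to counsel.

Trial work: 107.9 × $540 = $58,266.00
Case management: 136.2 × $175 = $23,835.00
Research and drafting: 112.5 × $285 = $32,062.50
Deposition and discovery: 112.1 × $455 = $51,005.50
Motion practice: 86.0 × $365 = $31,390.00
Subtotal: $196,559.00
Write-off: 21.6 × $365 = $7,884.00
Total: $196,559.00 − $7,884.00 = $188,675.00

$188,675.00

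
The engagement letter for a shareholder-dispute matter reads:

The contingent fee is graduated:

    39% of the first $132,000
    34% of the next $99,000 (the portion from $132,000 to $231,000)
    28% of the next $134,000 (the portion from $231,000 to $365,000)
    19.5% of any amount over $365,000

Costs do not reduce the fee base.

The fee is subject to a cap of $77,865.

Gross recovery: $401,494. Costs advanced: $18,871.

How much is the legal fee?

Fee base is the gross recovery, $401,494; costs are reimbursed separately.
First $132,000 at 39% = $51,480.00
Next $99,000 at 34% = $33,660.00
Next $134,000 at 28% = $37,520.00
Remaining $36,494 at 19.5% = $7,116.33
Fee: $51,480.00 + $33,660.00 + $37,520.00 + $7,116.33 = $129,776.33
$129,776.33 exceeds the $77,865 cap, so the fee is capped at $77,865.00.

$77,865.00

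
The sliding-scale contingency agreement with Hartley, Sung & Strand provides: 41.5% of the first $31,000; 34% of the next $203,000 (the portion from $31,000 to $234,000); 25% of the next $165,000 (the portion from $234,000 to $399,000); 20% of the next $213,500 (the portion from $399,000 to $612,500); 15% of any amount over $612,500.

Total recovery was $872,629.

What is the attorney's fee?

$204,854.35

First $31,000 at 41.5% = $12,865.00
Next $203,000 at 34% = $69,020.00
Next $165,000 at 25% = $41,250.00
Next $213,500 at 20% = $42,700.00
Remaining $260,129 at 15% = $39,019.35
Fee: $12,865.00 + $69,020.00 + $41,250.00 + $42,700.00 + $39,019.35 = $204,854.35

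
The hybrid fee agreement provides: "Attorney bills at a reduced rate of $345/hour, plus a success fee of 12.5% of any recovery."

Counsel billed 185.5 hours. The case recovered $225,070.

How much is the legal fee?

Hourly: 185.5 × $345 = $63,997.50
Success fee: 12.5% of $225,070 = $28,133.75
Total: $63,997.50 + $28,133.75 = $92,131.25

$92,131.25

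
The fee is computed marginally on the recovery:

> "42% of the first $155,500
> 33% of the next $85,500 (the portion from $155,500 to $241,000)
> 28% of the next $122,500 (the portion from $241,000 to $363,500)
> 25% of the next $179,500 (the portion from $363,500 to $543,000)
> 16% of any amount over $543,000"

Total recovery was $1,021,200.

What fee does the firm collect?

First $155,500 at 42% = $65,310.00
Next $85,500 at 33% = $28,215.00
Next $122,500 at 28% = $34,300.00
Next $179,500 at 25% = $44,875.00
Remaining $478,200 at 16% = $76,512.00
Fee: $65,310.00 + $28,215.00 + $34,300.00 + $44,875.00 + $76,512.00 = $249,212.00

$249,212.00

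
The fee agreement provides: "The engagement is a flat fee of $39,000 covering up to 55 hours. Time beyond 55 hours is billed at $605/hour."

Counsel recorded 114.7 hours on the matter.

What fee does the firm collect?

$75,118.50

Flat fee: $39,000.00
Excess hours: 114.7 − 55 = 59.7
Overrun: 59.7 × $605 = $36,118.50
Total: $39,000.00 + $36,118.50 = $75,118.50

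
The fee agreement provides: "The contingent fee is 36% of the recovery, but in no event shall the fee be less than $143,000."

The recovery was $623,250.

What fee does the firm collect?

36% of $623,250 = $224,370.00
That exceeds the $143,000 minimum.

$224,370.00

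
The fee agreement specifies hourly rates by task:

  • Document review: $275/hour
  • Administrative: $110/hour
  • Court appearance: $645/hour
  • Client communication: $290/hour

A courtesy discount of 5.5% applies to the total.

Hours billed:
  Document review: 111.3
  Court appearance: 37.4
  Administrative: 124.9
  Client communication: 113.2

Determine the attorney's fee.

Document review: 111.3 × $275 = $30,607.50
Administrative: 124.9 × $110 = $13,739.00
Court appearance: 37.4 × $645 = $24,123.00
Client communication: 113.2 × $290 = $32,828.00
Subtotal: $101,297.50
Less 5.5% discount: −$5,571.36
Total: $101,297.50 − $5,571.36 = $95,726.14

$95,726.14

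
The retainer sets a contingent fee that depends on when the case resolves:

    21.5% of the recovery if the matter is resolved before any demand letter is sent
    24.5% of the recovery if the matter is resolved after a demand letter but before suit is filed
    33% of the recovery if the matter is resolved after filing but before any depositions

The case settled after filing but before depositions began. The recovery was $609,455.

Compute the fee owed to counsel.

The matter settled after filing but before depositions began, so the 33% rate applies.
$609,455 × 33% = $201,120.15

$201,120.15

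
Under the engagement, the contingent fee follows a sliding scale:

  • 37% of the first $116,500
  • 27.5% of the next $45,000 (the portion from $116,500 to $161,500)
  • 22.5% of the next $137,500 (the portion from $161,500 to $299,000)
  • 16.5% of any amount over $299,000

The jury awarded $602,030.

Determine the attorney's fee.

$136,417.45

First $116,500 at 37% = $43,105.00
Next $45,000 at 27.5% = $12,375.00
Next $137,500 at 22.5% = $30,937.50
Remaining $303,030 at 16.5% = $49,999.95
Fee: $43,105.00 + $12,375.00 + $30,937.50 + $49,999.95 = $136,417.45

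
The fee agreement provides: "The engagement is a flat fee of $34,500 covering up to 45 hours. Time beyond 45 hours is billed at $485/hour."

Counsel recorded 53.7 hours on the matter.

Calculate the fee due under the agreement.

Flat fee: $34,500.00
Excess hours: 53.7 − 45 = 8.7
Overrun: 8.7 × $485 = $4,219.50
Total: $34,500.00 + $4,219.50 = $38,719.50

$38,719.50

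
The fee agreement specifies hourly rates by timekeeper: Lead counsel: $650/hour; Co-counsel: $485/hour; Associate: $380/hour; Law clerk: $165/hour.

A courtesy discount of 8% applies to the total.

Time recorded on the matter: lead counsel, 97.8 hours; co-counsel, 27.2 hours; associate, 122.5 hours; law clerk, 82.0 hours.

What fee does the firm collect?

Lead counsel: 97.8 × $650 = $63,570.00
Co-counsel: 27.2 × $485 = $13,192.00
Associate: 122.5 × $380 = $46,550.00
Law clerk: 82.0 × $165 = $13,530.00
Subtotal: $136,842.00
Less 8% discount: −$10,947.36
Total: $136,842.00 − $10,947.36 = $125,894.64

$125,894.64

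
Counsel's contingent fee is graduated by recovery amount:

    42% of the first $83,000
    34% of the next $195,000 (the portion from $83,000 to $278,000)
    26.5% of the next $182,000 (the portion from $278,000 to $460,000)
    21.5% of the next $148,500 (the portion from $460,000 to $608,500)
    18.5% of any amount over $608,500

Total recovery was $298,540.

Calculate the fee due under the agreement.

First $83,000 at 42% = $34,860.00
Next $195,000 at 34% = $66,300.00
Remaining $20,540 at 26.5% = $5,443.10
Fee: $34,860.00 + $66,300.00 + $5,443.10 = $106,603.10

$106,603.10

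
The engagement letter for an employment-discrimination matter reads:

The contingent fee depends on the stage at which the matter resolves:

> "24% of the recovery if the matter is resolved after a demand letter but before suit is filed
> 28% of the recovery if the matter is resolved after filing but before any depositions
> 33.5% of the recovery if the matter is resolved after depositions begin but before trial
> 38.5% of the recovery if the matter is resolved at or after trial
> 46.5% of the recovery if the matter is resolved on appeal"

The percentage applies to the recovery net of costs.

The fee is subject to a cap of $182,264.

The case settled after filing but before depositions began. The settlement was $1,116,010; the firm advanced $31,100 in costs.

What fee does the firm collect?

Fee base (net of costs): $1,116,010 − $31,100 = $1,084,910
The matter settled after filing but before depositions began, so the 28% rate applies.
$1,084,910 × 28% = $303,774.80
$303,774.80 exceeds the $182,264 cap, so the fee is capped at $182,264.00.

$182,264.00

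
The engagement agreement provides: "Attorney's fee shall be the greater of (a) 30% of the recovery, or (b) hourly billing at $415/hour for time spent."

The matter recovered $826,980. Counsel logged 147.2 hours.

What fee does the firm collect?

(a) 30% of $826,980 = $248,094.00
(b) 147.2 × $415 = $61,088.00
The greater is (a): $248,094.00.

$248,094.00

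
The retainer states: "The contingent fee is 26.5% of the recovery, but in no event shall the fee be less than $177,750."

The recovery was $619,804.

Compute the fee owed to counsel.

26.5% of $619,804 = $164,248.06
That is below the $177,750 minimum, so the minimum applies.

$177,750.00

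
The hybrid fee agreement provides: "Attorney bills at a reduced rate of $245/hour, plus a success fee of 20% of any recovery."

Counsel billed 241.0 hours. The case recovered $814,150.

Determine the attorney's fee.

Hourly: 241.0 × $245 = $59,045.00
Success fee: 20% of $814,150 = $162,830.00
Total: $59,045.00 + $162,830.00 = $221,875.00

$221,875.00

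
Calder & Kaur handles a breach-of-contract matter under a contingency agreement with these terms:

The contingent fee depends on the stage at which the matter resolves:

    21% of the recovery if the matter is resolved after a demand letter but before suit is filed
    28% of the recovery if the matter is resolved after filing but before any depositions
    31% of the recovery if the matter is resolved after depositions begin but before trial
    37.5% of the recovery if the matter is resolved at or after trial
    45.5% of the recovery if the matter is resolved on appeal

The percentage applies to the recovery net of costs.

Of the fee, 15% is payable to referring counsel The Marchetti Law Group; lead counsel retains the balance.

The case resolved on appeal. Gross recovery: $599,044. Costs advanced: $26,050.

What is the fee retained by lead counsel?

Fee base (net of costs): $599,044 − $26,050 = $572,994
The matter resolved on appeal, so the 45.5% rate applies.
$572,994 × 45.5% = $260,712.27
Referral share: 15% of $260,712.27 = $39,106.84; lead counsel retains $260,712.27 − $39,106.84 = $221,605.43.

$221,605.43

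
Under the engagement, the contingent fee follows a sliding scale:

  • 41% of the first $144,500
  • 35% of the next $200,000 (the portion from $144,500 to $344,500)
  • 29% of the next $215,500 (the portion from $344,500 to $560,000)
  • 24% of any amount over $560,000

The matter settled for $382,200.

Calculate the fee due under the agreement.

$140,178.00

First $144,500 at 41% = $59,245.00
Next $200,000 at 35% = $70,000.00
Remaining $37,700 at 29% = $10,933.00
Fee: $59,245.00 + $70,000.00 + $10,933.00 = $140,178.00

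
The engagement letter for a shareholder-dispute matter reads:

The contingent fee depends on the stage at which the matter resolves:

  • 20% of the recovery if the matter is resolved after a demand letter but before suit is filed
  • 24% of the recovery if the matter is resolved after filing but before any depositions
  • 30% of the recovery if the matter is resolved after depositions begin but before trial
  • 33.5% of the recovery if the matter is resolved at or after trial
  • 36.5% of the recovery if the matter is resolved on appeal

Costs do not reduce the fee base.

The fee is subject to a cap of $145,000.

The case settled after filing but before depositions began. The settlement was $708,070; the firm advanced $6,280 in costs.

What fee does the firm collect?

$145,000.00

Fee base is the gross recovery, $708,070; costs are reimbursed separately.
The matter settled after filing but before depositions began, so the 24% rate applies.
$708,070 × 24% = $169,936.80
$169,936.80 exceeds the $145,000 cap, so the fee is capped at $145,000.00.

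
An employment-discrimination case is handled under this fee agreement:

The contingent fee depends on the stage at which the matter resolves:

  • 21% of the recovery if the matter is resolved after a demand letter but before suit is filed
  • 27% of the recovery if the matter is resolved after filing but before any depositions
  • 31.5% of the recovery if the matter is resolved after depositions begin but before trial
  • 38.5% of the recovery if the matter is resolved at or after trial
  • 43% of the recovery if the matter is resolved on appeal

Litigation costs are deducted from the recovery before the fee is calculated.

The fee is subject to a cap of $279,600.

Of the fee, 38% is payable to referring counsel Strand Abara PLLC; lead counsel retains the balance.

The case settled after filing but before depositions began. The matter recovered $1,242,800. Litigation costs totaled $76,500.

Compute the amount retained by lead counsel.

Fee base (net of costs): $1,242,800 − $76,500 = $1,166,300
The matter settled after filing but before depositions began, so the 27% rate applies.
$1,166,300 × 27% = $314,901.00
$314,901.00 exceeds the $279,600 cap, so the fee is capped at $279,600.00.
Referral share: 38% of $279,600.00 = $106,248.00; lead counsel retains $279,600.00 − $106,248.00 = $173,352.00.

$173,352.00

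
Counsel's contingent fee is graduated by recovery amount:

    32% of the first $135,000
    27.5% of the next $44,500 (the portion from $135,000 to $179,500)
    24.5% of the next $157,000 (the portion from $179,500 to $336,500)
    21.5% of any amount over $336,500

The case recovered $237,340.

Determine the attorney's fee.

First $135,000 at 32% = $43,200.00
Next $44,500 at 27.5% = $12,237.50
Remaining $57,840 at 24.5% = $14,170.80
Fee: $43,200.00 + $12,237.50 + $14,170.80 = $69,608.30

$69,608.30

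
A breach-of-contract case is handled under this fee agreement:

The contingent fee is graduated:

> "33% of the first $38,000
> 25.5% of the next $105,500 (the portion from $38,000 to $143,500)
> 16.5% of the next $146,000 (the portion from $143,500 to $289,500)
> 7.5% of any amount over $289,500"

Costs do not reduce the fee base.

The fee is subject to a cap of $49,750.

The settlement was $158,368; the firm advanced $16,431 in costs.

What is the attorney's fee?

$41,895.72

Fee base is the gross recovery, $158,368; costs are reimbursed separately.
First $38,000 at 33% = $12,540.00
Next $105,500 at 25.5% = $26,902.50
Remaining $14,868 at 16.5% = $2,453.22
Fee: $12,540.00 + $26,902.50 + $2,453.22 = $41,895.72
$41,895.72 is under the $49,750 cap.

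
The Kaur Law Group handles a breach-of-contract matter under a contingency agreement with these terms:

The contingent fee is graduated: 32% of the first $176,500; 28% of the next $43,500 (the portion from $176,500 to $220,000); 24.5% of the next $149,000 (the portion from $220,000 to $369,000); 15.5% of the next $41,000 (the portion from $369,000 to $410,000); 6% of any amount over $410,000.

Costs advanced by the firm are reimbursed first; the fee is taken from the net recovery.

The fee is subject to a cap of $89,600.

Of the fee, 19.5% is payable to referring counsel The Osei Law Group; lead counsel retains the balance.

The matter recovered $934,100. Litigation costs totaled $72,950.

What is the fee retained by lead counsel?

$72,128.00

Fee base (net of costs): $934,100 − $72,950 = $861,150
First $176,500 at 32% = $56,480.00
Next $43,500 at 28% = $12,180.00
Next $149,000 at 24.5% = $36,505.00
Next $41,000 at 15.5% = $6,355.00
Remaining $451,150 at 6% = $27,069.00
Fee: $56,480.00 + $12,180.00 + $36,505.00 + $6,355.00 + $27,069.00 = $138,589.00
$138,589.00 exceeds the $89,600 cap, so the fee is capped at $89,600.00.
Referral share: 19.5% of $89,600.00 = $17,472.00; lead counsel retains $89,600.00 − $17,472.00 = $72,128.00.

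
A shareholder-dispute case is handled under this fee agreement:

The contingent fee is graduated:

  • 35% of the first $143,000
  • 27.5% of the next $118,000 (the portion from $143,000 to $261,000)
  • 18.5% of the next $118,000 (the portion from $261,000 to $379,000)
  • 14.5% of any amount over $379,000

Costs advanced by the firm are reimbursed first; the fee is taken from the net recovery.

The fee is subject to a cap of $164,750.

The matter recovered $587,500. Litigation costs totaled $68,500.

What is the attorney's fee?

Fee base (net of costs): $587,500 − $68,500 = $519,000
First $143,000 at 35% = $50,050.00
Next $118,000 at 27.5% = $32,450.00
Next $118,000 at 18.5% = $21,830.00
Remaining $140,000 at 14.5% = $20,300.00
Fee: $50,050.00 + $32,450.00 + $21,830.00 + $20,300.00 = $124,630.00
$124,630.00 is under the $164,750 cap.

$124,630.00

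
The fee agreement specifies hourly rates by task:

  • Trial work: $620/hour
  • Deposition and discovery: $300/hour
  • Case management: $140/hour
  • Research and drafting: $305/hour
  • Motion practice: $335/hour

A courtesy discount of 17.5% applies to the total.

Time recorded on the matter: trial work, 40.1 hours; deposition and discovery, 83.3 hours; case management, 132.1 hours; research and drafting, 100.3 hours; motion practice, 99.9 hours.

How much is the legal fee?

Trial work: 40.1 × $620 = $24,862.00
Deposition and discovery: 83.3 × $300 = $24,990.00
Case management: 132.1 × $140 = $18,494.00
Research and drafting: 100.3 × $305 = $30,591.50
Motion practice: 99.9 × $335 = $33,466.50
Subtotal: $132,404.00
Less 17.5% discount: −$23,170.70
Total: $132,404.00 − $23,170.70 = $109,233.30

$109,233.30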